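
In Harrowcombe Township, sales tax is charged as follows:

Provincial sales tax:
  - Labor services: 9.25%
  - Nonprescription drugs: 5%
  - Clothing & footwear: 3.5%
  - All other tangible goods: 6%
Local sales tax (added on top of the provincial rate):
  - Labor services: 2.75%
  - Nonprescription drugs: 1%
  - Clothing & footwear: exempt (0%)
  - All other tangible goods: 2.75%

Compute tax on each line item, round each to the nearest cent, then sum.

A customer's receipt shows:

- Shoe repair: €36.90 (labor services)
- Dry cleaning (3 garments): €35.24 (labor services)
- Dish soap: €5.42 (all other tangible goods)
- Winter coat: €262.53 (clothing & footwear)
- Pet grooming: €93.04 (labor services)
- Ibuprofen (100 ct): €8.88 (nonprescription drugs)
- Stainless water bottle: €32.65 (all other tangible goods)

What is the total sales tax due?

€32.87

Shoe repair €36.90: labor services → 9.25% + 2.75% local = 12% → €4.43
Dry cleaning (3 garments) €35.24: labor services → 9.25% + 2.75% local = 12% → €4.23
Dish soap €5.42: all other tangible goods → 6% + 2.75% local = 8.75% → €0.47
Winter coat €262.53: clothing & footwear → 3.5% + 0% local = 3.5% → €9.19
Pet grooming €93.04: labor services → 9.25% + 2.75% local = 12% → €11.16
Ibuprofen (100 ct) €8.88: nonprescription drugs → 5% + 1% local = 6% → €0.53
Stainless water bottle €32.65: all other tangible goods → 6% + 2.75% local = 8.75% → €2.86
Total tax = €4.43 + €4.23 + €0.47 + €9.19 + €11.16 + €0.53 + €2.86 = €32.87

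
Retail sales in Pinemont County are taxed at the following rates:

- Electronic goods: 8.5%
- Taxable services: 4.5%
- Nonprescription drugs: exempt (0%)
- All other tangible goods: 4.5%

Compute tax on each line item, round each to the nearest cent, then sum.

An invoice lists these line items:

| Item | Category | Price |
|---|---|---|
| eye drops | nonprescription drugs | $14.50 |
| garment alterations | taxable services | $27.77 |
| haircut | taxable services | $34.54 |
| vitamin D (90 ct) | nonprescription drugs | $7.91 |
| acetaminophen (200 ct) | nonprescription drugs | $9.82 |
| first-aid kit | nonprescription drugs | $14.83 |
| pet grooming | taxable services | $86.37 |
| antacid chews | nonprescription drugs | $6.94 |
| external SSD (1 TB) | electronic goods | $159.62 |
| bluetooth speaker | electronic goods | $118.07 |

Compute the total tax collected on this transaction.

$30.30

Eye drops $14.50: nonprescription drugs → 0% → $0.00
Garment alterations $27.77: taxable services → 4.5% → $1.25
Haircut $34.54: taxable services → 4.5% → $1.55
Vitamin D (90 ct) $7.91: nonprescription drugs → 0% → $0.00
Acetaminophen (200 ct) $9.82: nonprescription drugs → 0% → $0.00
First-aid kit $14.83: nonprescription drugs → 0% → $0.00
Pet grooming $86.37: taxable services → 4.5% → $3.89
Antacid chews $6.94: nonprescription drugs → 0% → $0.00
External SSD (1 TB) $159.62: electronic goods → 8.5% → $13.57
Bluetooth speaker $118.07: electronic goods → 8.5% → $10.04
Total tax = $1.25 + $1.55 + $3.89 + $13.57 + $10.04 = $30.30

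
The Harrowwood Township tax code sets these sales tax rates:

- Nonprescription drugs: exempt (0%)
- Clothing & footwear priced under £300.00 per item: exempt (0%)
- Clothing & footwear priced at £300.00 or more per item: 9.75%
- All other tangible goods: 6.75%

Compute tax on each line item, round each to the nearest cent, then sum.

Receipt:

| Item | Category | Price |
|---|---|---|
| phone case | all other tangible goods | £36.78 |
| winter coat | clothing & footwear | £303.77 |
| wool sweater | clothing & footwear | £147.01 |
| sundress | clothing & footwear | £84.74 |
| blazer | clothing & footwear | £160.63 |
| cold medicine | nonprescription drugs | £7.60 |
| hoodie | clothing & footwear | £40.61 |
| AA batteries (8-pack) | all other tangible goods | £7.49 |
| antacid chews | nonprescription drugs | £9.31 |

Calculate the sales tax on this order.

Phone case £36.78: all other tangible goods → 6.75% → £2.48
Winter coat £303.77: clothing & footwear, £300.00 or more → 9.75% → £29.62
Wool sweater £147.01: clothing & footwear, under £300.00 → 0% → £0.00
Sundress £84.74: clothing & footwear, under £300.00 → 0% → £0.00
Blazer £160.63: clothing & footwear, under £300.00 → 0% → £0.00
Cold medicine £7.60: nonprescription drugs → 0% → £0.00
Hoodie £40.61: clothing & footwear, under £300.00 → 0% → £0.00
AA batteries (8-pack) £7.49: all other tangible goods → 6.75% → £0.51
Antacid chews £9.31: nonprescription drugs → 0% → £0.00
Total tax = £2.48 + £29.62 + £0.51 = £32.61

£32.61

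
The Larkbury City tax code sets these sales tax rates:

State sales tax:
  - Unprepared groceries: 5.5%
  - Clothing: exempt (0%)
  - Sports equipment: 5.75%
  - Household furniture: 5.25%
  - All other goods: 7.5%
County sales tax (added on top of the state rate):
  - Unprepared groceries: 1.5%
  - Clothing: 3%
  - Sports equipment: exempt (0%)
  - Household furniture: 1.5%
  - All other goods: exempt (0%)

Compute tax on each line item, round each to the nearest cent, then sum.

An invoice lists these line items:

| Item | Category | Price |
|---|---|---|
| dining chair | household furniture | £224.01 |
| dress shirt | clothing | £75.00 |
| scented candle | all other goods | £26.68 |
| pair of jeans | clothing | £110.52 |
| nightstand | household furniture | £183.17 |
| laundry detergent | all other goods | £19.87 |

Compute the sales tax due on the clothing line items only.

£5.57

Dress shirt £75.00: clothing → 0% + 3% county = 3% → £2.25
Pair of jeans £110.52: clothing → 0% + 3% county = 3% → £3.32
Tax on clothing = £2.25 + £3.32 = £5.57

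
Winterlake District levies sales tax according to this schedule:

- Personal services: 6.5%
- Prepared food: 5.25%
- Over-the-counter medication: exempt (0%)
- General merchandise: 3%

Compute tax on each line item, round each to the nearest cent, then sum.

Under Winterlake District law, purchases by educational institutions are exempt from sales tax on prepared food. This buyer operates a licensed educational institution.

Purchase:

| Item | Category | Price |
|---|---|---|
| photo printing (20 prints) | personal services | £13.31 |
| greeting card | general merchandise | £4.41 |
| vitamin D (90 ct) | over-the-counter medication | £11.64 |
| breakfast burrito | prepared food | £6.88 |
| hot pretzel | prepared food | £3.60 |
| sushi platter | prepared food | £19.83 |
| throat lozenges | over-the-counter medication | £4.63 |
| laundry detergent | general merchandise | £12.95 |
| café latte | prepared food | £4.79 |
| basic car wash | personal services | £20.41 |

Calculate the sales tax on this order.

Photo printing (20 prints) £13.31: personal services → 6.5% → £0.87
Greeting card £4.41: general merchandise → 3% → £0.13
Vitamin D (90 ct) £11.64: over-the-counter medication → 0% → £0.00
Breakfast burrito £6.88: prepared food, buyer-exempt → 0% → £0.00
Hot pretzel £3.60: prepared food, buyer-exempt → 0% → £0.00
Sushi platter £19.83: prepared food, buyer-exempt → 0% → £0.00
Throat lozenges £4.63: over-the-counter medication → 0% → £0.00
Laundry detergent £12.95: general merchandise → 3% → £0.39
Café latte £4.79: prepared food, buyer-exempt → 0% → £0.00
Basic car wash £20.41: personal services → 6.5% → £1.33
Total tax = £0.87 + £0.13 + £0.39 + £1.33 = £2.72

£2.72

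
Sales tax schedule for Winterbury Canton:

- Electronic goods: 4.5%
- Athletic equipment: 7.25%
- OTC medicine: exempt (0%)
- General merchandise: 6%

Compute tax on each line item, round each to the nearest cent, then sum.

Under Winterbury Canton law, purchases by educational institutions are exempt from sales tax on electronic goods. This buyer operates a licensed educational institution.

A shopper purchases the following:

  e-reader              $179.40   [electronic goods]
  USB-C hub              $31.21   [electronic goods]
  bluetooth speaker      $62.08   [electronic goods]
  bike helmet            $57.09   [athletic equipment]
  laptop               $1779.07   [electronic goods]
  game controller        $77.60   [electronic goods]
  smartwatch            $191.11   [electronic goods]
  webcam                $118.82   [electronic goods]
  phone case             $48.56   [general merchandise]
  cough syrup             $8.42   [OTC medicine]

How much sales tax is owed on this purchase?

$7.05

E-reader $179.40: electronic goods, buyer-exempt → 0% → $0.00
USB-C hub $31.21: electronic goods, buyer-exempt → 0% → $0.00
Bluetooth speaker $62.08: electronic goods, buyer-exempt → 0% → $0.00
Bike helmet $57.09: athletic equipment → 7.25% → $4.14
Laptop $1779.07: electronic goods, buyer-exempt → 0% → $0.00
Game controller $77.60: electronic goods, buyer-exempt → 0% → $0.00
Smartwatch $191.11: electronic goods, buyer-exempt → 0% → $0.00
Webcam $118.82: electronic goods, buyer-exempt → 0% → $0.00
Phone case $48.56: general merchandise → 6% → $2.91
Cough syrup $8.42: OTC medicine → 0% → $0.00
Total tax = $4.14 + $2.91 = $7.05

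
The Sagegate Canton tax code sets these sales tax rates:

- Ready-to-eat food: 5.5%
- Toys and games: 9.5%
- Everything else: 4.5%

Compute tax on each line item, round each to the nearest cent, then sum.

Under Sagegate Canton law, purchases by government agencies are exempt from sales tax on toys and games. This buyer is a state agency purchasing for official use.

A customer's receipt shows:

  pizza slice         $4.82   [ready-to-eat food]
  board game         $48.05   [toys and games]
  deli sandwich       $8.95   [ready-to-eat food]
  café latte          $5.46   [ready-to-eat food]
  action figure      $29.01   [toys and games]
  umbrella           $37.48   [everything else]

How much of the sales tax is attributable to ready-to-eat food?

Pizza slice $4.82: ready-to-eat food → 5.5% → $0.27
Deli sandwich $8.95: ready-to-eat food → 5.5% → $0.49
Café latte $5.46: ready-to-eat food → 5.5% → $0.30
Tax on ready-to-eat food = $0.27 + $0.49 + $0.30 = $1.06

$1.06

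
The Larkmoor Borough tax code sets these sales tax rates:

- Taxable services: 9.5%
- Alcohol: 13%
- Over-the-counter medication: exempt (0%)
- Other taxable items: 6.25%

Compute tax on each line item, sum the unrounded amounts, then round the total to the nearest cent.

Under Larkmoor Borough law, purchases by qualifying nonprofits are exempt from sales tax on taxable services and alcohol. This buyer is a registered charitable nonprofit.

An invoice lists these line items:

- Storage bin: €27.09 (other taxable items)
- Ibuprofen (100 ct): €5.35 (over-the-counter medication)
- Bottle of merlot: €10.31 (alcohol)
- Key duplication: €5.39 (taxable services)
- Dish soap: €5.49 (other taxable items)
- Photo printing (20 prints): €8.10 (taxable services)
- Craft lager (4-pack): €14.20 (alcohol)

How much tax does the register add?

Storage bin €27.09: other taxable items → 6.25% → €1.693125
Ibuprofen (100 ct) €5.35: over-the-counter medication → 0% → €0.00
Bottle of merlot €10.31: alcohol, buyer-exempt → 0% → €0.00
Key duplication €5.39: taxable services, buyer-exempt → 0% → €0.00
Dish soap €5.49: other taxable items → 6.25% → €0.343125
Photo printing (20 prints) €8.10: taxable services, buyer-exempt → 0% → €0.00
Craft lager (4-pack) €14.20: alcohol, buyer-exempt → 0% → €0.00
Unrounded tax sum = €2.03625 → €2.04

€2.04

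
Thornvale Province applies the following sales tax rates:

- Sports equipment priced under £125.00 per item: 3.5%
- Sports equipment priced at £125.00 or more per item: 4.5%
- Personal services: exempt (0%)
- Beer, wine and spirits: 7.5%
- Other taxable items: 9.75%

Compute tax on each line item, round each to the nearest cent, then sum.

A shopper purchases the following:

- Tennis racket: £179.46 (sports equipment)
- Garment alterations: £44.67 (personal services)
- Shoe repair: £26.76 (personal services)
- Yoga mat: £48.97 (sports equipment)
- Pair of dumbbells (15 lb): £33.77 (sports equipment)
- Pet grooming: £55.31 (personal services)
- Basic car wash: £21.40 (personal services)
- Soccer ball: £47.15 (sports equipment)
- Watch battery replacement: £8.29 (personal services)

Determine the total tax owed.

Tennis racket £179.46: sports equipment, £125.00 or more → 4.5% → £8.08
Garment alterations £44.67: personal services → 0% → £0.00
Shoe repair £26.76: personal services → 0% → £0.00
Yoga mat £48.97: sports equipment, under £125.00 → 3.5% → £1.71
Pair of dumbbells (15 lb) £33.77: sports equipment, under £125.00 → 3.5% → £1.18
Pet grooming £55.31: personal services → 0% → £0.00
Basic car wash £21.40: personal services → 0% → £0.00
Soccer ball £47.15: sports equipment, under £125.00 → 3.5% → £1.65
Watch battery replacement £8.29: personal services → 0% → £0.00
Total tax = £8.08 + £1.71 + £1.18 + £1.65 = £12.62

£12.62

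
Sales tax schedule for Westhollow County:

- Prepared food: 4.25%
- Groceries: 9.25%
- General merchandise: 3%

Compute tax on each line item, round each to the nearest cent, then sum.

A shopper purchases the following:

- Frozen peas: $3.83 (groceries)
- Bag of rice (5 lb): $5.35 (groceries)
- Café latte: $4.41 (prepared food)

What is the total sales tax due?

$1.03

Frozen peas $3.83: groceries → 9.25% → $0.35
Bag of rice (5 lb) $5.35: groceries → 9.25% → $0.49
Café latte $4.41: prepared food → 4.25% → $0.19
Total tax = $0.35 + $0.49 + $0.19 = $1.03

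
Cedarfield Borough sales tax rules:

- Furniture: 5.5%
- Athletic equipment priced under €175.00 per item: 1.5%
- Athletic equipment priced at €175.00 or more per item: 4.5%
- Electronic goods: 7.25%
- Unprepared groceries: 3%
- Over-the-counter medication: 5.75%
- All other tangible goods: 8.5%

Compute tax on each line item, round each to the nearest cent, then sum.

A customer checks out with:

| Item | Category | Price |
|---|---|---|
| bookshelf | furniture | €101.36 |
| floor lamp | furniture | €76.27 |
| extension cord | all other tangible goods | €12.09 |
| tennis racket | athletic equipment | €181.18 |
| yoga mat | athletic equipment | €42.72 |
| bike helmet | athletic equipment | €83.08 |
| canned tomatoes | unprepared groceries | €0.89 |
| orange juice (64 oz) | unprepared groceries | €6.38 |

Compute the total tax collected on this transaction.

€21.05

Bookshelf €101.36: furniture → 5.5% → €5.57
Floor lamp €76.27: furniture → 5.5% → €4.19
Extension cord €12.09: all other tangible goods → 8.5% → €1.03
Tennis racket €181.18: athletic equipment, €175.00 or more → 4.5% → €8.15
Yoga mat €42.72: athletic equipment, under €175.00 → 1.5% → €0.64
Bike helmet €83.08: athletic equipment, under €175.00 → 1.5% → €1.25
Canned tomatoes €0.89: unprepared groceries → 3% → €0.03
Orange juice (64 oz) €6.38: unprepared groceries → 3% → €0.19
Total tax = €5.57 + €4.19 + €1.03 + €8.15 + €0.64 + €1.25 + €0.03 + €0.19 = €21.05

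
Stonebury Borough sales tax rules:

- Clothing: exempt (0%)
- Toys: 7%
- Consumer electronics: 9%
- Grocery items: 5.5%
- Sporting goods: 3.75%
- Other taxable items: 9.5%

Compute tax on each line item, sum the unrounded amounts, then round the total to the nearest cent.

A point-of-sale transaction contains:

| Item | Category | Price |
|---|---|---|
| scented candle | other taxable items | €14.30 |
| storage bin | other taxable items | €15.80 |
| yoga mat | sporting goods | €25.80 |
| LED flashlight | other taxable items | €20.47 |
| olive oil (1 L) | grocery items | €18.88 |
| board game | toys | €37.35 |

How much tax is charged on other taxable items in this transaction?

€4.80

Scented candle €14.30: other taxable items → 9.5% → €1.3585
Storage bin €15.80: other taxable items → 9.5% → €1.501
LED flashlight €20.47: other taxable items → 9.5% → €1.94465
Tax on other taxable items: unrounded sum = €4.80415 → €4.80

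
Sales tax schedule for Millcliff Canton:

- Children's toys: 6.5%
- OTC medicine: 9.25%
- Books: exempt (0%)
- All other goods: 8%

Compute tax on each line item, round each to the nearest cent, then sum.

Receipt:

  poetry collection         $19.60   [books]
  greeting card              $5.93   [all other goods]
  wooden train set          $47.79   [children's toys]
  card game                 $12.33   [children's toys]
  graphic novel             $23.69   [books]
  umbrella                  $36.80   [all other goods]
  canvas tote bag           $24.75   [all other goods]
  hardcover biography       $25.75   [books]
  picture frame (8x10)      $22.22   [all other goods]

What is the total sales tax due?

Poetry collection $19.60: books → 0% → $0.00
Greeting card $5.93: all other goods → 8% → $0.47
Wooden train set $47.79: children's toys → 6.5% → $3.11
Card game $12.33: children's toys → 6.5% → $0.80
Graphic novel $23.69: books → 0% → $0.00
Umbrella $36.80: all other goods → 8% → $2.94
Canvas tote bag $24.75: all other goods → 8% → $1.98
Hardcover biography $25.75: books → 0% → $0.00
Picture frame (8x10) $22.22: all other goods → 8% → $1.78
Total tax = $0.47 + $3.11 + $0.80 + $2.94 + $1.98 + $1.78 = $11.08

$11.08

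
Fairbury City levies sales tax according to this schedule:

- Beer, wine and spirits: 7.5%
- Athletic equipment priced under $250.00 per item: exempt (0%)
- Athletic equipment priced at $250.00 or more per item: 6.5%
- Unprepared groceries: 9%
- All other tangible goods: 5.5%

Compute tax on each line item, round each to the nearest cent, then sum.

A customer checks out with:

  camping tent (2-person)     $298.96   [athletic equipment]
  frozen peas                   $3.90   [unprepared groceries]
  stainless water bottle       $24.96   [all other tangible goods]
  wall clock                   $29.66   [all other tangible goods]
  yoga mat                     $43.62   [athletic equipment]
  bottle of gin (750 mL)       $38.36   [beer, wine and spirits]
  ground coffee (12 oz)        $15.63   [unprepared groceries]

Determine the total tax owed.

Camping tent (2-person) $298.96: athletic equipment, $250.00 or more → 6.5% → $19.43
Frozen peas $3.90: unprepared groceries → 9% → $0.35
Stainless water bottle $24.96: all other tangible goods → 5.5% → $1.37
Wall clock $29.66: all other tangible goods → 5.5% → $1.63
Yoga mat $43.62: athletic equipment, under $250.00 → 0% → $0.00
Bottle of gin (750 mL) $38.36: beer, wine and spirits → 7.5% → $2.88
Ground coffee (12 oz) $15.63: unprepared groceries → 9% → $1.41
Total tax = $19.43 + $0.35 + $1.37 + $1.63 + $2.88 + $1.41 = $27.07

$27.07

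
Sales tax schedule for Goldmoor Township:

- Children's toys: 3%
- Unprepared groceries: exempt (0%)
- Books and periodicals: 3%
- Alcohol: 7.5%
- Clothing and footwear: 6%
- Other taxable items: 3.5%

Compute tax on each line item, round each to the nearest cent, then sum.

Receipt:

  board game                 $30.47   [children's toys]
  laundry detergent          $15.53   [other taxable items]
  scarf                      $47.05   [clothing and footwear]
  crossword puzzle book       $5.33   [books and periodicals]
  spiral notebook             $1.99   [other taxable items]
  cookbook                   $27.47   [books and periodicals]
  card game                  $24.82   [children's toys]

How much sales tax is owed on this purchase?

$6.06

Board game $30.47: children's toys → 3% → $0.91
Laundry detergent $15.53: other taxable items → 3.5% → $0.54
Scarf $47.05: clothing and footwear → 6% → $2.82
Crossword puzzle book $5.33: books and periodicals → 3% → $0.16
Spiral notebook $1.99: other taxable items → 3.5% → $0.07
Cookbook $27.47: books and periodicals → 3% → $0.82
Card game $24.82: children's toys → 3% → $0.74
Total tax = $0.91 + $0.54 + $2.82 + $0.16 + $0.07 + $0.82 + $0.74 = $6.06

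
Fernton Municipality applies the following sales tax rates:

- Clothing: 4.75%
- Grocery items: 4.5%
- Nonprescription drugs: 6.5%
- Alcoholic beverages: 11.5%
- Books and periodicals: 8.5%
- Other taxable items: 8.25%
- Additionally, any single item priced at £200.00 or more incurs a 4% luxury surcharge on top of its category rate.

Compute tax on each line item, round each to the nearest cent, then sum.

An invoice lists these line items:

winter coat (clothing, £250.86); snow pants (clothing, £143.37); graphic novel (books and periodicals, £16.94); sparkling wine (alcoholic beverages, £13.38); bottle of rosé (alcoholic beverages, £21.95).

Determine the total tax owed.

Winter coat £250.86: clothing → 4.75% + 4% surcharge = 8.75% → £21.95
Snow pants £143.37: clothing → 4.75% → £6.81
Graphic novel £16.94: books and periodicals → 8.5% → £1.44
Sparkling wine £13.38: alcoholic beverages → 11.5% → £1.54
Bottle of rosé £21.95: alcoholic beverages → 11.5% → £2.52
Total tax = £21.95 + £6.81 + £1.44 + £1.54 + £2.52 = £34.26

£34.26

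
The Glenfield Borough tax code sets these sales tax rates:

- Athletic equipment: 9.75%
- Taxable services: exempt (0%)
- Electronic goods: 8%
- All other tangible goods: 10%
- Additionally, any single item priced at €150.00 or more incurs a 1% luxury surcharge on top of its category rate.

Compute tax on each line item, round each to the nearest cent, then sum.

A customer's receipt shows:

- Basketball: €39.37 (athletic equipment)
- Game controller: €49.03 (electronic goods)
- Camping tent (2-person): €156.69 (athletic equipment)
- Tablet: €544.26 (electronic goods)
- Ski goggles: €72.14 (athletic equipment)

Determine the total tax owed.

€80.61

Basketball €39.37: athletic equipment → 9.75% → €3.84
Game controller €49.03: electronic goods → 8% → €3.92
Camping tent (2-person) €156.69: athletic equipment → 9.75% + 1% surcharge = 10.75% → €16.84
Tablet €544.26: electronic goods → 8% + 1% surcharge = 9% → €48.98
Ski goggles €72.14: athletic equipment → 9.75% → €7.03
Total tax = €3.84 + €3.92 + €16.84 + €48.98 + €7.03 = €80.61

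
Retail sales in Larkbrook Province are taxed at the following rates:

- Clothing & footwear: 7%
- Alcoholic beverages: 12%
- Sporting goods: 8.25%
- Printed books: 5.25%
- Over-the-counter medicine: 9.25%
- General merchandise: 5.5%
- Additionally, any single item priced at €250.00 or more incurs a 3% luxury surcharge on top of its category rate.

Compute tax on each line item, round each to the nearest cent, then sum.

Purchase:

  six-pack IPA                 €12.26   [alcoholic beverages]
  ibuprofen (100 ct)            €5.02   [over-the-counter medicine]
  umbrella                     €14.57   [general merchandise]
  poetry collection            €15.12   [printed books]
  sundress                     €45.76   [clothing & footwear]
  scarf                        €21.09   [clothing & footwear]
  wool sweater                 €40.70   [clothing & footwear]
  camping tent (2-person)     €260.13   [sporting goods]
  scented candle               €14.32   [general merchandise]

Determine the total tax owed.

€41.10

Six-pack IPA €12.26: alcoholic beverages → 12% → €1.47
Ibuprofen (100 ct) €5.02: over-the-counter medicine → 9.25% → €0.46
Umbrella €14.57: general merchandise → 5.5% → €0.80
Poetry collection €15.12: printed books → 5.25% → €0.79
Sundress €45.76: clothing & footwear → 7% → €3.20
Scarf €21.09: clothing & footwear → 7% → €1.48
Wool sweater €40.70: clothing & footwear → 7% → €2.85
Camping tent (2-person) €260.13: sporting goods → 8.25% + 3% surcharge = 11.25% → €29.26
Scented candle €14.32: general merchandise → 5.5% → €0.79
Total tax = €1.47 + €0.46 + €0.80 + €0.79 + €3.20 + €1.48 + €2.85 + €29.26 + €0.79 = €41.10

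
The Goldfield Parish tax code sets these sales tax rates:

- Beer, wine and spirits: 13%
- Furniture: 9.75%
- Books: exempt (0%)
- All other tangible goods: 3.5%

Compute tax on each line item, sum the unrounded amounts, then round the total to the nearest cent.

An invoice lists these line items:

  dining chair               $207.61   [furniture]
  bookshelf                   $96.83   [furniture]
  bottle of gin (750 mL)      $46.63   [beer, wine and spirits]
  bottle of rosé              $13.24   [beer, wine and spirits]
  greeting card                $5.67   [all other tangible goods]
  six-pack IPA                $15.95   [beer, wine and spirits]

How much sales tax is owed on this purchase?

Dining chair $207.61: furniture → 9.75% → $20.241975
Bookshelf $96.83: furniture → 9.75% → $9.440925
Bottle of gin (750 mL) $46.63: beer, wine and spirits → 13% → $6.0619
Bottle of rosé $13.24: beer, wine and spirits → 13% → $1.7212
Greeting card $5.67: all other tangible goods → 3.5% → $0.19845
Six-pack IPA $15.95: beer, wine and spirits → 13% → $2.0735
Unrounded tax sum = $39.73795 → $39.74

$39.74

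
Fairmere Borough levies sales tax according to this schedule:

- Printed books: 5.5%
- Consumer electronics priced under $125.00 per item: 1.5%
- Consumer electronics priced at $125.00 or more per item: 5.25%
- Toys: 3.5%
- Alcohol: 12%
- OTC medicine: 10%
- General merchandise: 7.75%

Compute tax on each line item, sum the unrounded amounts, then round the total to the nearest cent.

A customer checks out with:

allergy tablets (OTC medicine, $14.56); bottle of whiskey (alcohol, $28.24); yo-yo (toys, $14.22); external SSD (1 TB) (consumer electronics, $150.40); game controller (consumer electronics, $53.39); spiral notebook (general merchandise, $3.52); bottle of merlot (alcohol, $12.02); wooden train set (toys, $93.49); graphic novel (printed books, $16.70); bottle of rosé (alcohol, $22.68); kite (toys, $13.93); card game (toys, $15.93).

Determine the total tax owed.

Allergy tablets $14.56: OTC medicine → 10% → $1.456
Bottle of whiskey $28.24: alcohol → 12% → $3.3888
Yo-yo $14.22: toys → 3.5% → $0.4977
External SSD (1 TB) $150.40: consumer electronics, $125.00 or more → 5.25% → $7.896
Game controller $53.39: consumer electronics, under $125.00 → 1.5% → $0.80085
Spiral notebook $3.52: general merchandise → 7.75% → $0.2728
Bottle of merlot $12.02: alcohol → 12% → $1.4424
Wooden train set $93.49: toys → 3.5% → $3.27215
Graphic novel $16.70: printed books → 5.5% → $0.9185
Bottle of rosé $22.68: alcohol → 12% → $2.7216
Kite $13.93: toys → 3.5% → $0.48755
Card game $15.93: toys → 3.5% → $0.55755
Unrounded tax sum = $23.7119 → $23.71

$23.71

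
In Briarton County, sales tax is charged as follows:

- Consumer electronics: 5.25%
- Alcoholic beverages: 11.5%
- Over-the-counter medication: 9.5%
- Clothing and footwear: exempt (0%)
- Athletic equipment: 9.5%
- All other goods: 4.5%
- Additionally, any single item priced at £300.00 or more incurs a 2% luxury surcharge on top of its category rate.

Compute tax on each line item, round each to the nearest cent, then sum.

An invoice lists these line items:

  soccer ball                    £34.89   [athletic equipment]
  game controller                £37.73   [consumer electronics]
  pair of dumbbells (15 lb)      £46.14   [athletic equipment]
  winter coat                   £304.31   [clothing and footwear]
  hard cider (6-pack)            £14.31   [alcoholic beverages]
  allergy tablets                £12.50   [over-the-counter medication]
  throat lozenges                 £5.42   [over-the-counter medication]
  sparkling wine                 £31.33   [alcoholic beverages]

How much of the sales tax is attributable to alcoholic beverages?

£5.25

Hard cider (6-pack) £14.31: alcoholic beverages → 11.5% → £1.65
Sparkling wine £31.33: alcoholic beverages → 11.5% → £3.60
Tax on alcoholic beverages = £1.65 + £3.60 = £5.25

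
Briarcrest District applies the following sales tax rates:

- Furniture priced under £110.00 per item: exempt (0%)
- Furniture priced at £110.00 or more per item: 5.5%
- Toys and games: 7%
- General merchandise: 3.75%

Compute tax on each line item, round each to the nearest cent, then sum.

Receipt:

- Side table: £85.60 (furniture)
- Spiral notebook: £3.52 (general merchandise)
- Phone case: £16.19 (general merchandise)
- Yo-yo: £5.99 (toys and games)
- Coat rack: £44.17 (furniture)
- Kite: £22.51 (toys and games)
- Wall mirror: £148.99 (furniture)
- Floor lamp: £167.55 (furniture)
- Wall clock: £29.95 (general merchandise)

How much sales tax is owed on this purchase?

£21.27

Side table £85.60: furniture, under £110.00 → 0% → £0.00
Spiral notebook £3.52: general merchandise → 3.75% → £0.13
Phone case £16.19: general merchandise → 3.75% → £0.61
Yo-yo £5.99: toys and games → 7% → £0.42
Coat rack £44.17: furniture, under £110.00 → 0% → £0.00
Kite £22.51: toys and games → 7% → £1.58
Wall mirror £148.99: furniture, £110.00 or more → 5.5% → £8.19
Floor lamp £167.55: furniture, £110.00 or more → 5.5% → £9.22
Wall clock £29.95: general merchandise → 3.75% → £1.12
Total tax = £0.13 + £0.61 + £0.42 + £1.58 + £8.19 + £9.22 + £1.12 = £21.27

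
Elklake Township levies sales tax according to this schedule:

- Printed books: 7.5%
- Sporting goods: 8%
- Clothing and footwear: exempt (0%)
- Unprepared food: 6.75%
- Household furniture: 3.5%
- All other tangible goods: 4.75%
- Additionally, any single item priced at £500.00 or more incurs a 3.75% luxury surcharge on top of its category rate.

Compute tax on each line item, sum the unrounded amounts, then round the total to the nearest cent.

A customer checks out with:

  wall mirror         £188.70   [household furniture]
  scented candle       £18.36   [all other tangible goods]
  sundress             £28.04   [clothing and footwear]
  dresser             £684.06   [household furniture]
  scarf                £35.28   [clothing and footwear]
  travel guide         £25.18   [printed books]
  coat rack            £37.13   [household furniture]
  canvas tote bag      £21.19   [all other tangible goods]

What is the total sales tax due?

£61.27

Wall mirror £188.70: household furniture → 3.5% → £6.6045
Scented candle £18.36: all other tangible goods → 4.75% → £0.8721
Sundress £28.04: clothing and footwear → 0% → £0.00
Dresser £684.06: household furniture → 3.5% + 3.75% surcharge = 7.25% → £49.59435
Scarf £35.28: clothing and footwear → 0% → £0.00
Travel guide £25.18: printed books → 7.5% → £1.8885
Coat rack £37.13: household furniture → 3.5% → £1.29955
Canvas tote bag £21.19: all other tangible goods → 4.75% → £1.006525
Unrounded tax sum = £61.265525 → £61.27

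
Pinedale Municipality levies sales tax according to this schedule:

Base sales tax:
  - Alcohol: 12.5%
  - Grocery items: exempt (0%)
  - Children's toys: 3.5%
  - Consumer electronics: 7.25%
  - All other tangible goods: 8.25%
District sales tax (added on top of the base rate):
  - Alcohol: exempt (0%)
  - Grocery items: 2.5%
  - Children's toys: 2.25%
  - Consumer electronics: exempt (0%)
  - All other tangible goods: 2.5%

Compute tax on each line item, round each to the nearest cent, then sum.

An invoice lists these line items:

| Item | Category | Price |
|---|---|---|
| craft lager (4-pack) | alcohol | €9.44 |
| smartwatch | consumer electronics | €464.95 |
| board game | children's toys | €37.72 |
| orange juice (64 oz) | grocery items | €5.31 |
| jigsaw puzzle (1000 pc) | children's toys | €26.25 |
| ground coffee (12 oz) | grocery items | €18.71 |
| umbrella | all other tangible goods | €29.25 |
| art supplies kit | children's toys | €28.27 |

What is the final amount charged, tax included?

Craft lager (4-pack) €9.44: alcohol → 12.5% + 0% district = 12.5% → €1.18
Smartwatch €464.95: consumer electronics → 7.25% + 0% district = 7.25% → €33.71
Board game €37.72: children's toys → 3.5% + 2.25% district = 5.75% → €2.17
Orange juice (64 oz) €5.31: grocery items → 0% + 2.5% district = 2.5% → €0.13
Jigsaw puzzle (1000 pc) €26.25: children's toys → 3.5% + 2.25% district = 5.75% → €1.51
Ground coffee (12 oz) €18.71: grocery items → 0% + 2.5% district = 2.5% → €0.47
Umbrella €29.25: all other tangible goods → 8.25% + 2.5% district = 10.75% → €3.14
Art supplies kit €28.27: children's toys → 3.5% + 2.25% district = 5.75% → €1.63
Subtotal = €619.90; tax = €43.94; total due = €663.84

€663.84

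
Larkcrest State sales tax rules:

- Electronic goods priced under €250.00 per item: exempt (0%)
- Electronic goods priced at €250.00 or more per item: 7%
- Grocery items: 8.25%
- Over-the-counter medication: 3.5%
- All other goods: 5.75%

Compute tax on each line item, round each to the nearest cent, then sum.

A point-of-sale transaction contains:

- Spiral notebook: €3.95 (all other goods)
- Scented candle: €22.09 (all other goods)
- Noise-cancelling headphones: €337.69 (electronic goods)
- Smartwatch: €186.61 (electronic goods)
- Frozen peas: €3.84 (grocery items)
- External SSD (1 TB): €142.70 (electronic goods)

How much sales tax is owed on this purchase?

Spiral notebook €3.95: all other goods → 5.75% → €0.23
Scented candle €22.09: all other goods → 5.75% → €1.27
Noise-cancelling headphones €337.69: electronic goods, €250.00 or more → 7% → €23.64
Smartwatch €186.61: electronic goods, under €250.00 → 0% → €0.00
Frozen peas €3.84: grocery items → 8.25% → €0.32
External SSD (1 TB) €142.70: electronic goods, under €250.00 → 0% → €0.00
Total tax = €0.23 + €1.27 + €23.64 + €0.32 = €25.46

€25.46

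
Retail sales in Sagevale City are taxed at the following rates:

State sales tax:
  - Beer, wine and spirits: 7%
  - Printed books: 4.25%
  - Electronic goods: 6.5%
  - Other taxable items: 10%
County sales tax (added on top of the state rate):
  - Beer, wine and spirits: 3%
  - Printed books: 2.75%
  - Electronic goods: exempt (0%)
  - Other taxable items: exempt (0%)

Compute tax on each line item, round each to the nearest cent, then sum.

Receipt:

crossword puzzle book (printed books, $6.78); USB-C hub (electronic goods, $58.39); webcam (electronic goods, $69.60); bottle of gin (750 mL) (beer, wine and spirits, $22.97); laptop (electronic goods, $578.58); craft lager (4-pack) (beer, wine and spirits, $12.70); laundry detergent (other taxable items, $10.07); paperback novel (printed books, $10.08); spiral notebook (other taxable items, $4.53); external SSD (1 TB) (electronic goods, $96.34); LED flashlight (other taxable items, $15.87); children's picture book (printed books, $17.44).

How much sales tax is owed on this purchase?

$61.21

Crossword puzzle book $6.78: printed books → 4.25% + 2.75% county = 7% → $0.47
USB-C hub $58.39: electronic goods → 6.5% + 0% county = 6.5% → $3.80
Webcam $69.60: electronic goods → 6.5% + 0% county = 6.5% → $4.52
Bottle of gin (750 mL) $22.97: beer, wine and spirits → 7% + 3% county = 10% → $2.30
Laptop $578.58: electronic goods → 6.5% + 0% county = 6.5% → $37.61
Craft lager (4-pack) $12.70: beer, wine and spirits → 7% + 3% county = 10% → $1.27
Laundry detergent $10.07: other taxable items → 10% + 0% county = 10% → $1.01
Paperback novel $10.08: printed books → 4.25% + 2.75% county = 7% → $0.71
Spiral notebook $4.53: other taxable items → 10% + 0% county = 10% → $0.45
External SSD (1 TB) $96.34: electronic goods → 6.5% + 0% county = 6.5% → $6.26
LED flashlight $15.87: other taxable items → 10% + 0% county = 10% → $1.59
Children's picture book $17.44: printed books → 4.25% + 2.75% county = 7% → $1.22
Total tax = $0.47 + $3.80 + $4.52 + $2.30 + $37.61 + $1.27 + $1.01 + $0.71 + $0.45 + $6.26 + $1.59 + $1.22 = $61.21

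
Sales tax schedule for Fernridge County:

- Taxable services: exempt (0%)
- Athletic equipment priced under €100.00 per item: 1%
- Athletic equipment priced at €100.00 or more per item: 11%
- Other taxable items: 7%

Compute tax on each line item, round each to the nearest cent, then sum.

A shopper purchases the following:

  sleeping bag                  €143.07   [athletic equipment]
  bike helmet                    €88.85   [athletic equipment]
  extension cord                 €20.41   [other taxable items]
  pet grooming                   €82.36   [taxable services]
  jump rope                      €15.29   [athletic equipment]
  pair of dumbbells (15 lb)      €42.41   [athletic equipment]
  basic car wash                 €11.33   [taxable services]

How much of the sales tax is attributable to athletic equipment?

Sleeping bag €143.07: athletic equipment, €100.00 or more → 11% → €15.74
Bike helmet €88.85: athletic equipment, under €100.00 → 1% → €0.89
Jump rope €15.29: athletic equipment, under €100.00 → 1% → €0.15
Pair of dumbbells (15 lb) €42.41: athletic equipment, under €100.00 → 1% → €0.42
Tax on athletic equipment = €15.74 + €0.89 + €0.15 + €0.42 = €17.20

€17.20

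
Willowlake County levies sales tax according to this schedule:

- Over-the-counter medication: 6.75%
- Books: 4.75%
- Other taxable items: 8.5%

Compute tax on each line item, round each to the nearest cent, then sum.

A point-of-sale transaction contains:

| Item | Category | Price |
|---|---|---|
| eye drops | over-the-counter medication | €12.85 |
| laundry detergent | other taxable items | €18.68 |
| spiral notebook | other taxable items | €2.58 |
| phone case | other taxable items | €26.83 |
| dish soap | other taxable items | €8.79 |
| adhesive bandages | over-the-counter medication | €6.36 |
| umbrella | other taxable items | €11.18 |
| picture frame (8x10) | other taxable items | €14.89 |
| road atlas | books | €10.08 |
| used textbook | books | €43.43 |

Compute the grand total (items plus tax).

Eye drops €12.85: over-the-counter medication → 6.75% → €0.87
Laundry detergent €18.68: other taxable items → 8.5% → €1.59
Spiral notebook €2.58: other taxable items → 8.5% → €0.22
Phone case €26.83: other taxable items → 8.5% → €2.28
Dish soap €8.79: other taxable items → 8.5% → €0.75
Adhesive bandages €6.36: over-the-counter medication → 6.75% → €0.43
Umbrella €11.18: other taxable items → 8.5% → €0.95
Picture frame (8x10) €14.89: other taxable items → 8.5% → €1.27
Road atlas €10.08: books → 4.75% → €0.48
Used textbook €43.43: books → 4.75% → €2.06
Subtotal = €155.67; tax = €10.90; total due = €166.57

€166.57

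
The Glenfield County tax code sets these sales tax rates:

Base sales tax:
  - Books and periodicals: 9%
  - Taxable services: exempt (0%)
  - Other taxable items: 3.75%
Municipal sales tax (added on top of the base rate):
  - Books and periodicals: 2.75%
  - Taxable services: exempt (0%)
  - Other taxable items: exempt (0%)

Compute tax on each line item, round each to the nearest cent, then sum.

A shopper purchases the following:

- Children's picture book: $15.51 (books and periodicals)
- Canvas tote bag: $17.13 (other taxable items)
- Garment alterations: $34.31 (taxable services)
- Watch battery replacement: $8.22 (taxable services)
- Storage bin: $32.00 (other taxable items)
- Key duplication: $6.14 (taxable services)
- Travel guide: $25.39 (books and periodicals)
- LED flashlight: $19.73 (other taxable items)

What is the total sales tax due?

Children's picture book $15.51: books and periodicals → 9% + 2.75% municipal = 11.75% → $1.82
Canvas tote bag $17.13: other taxable items → 3.75% + 0% municipal = 3.75% → $0.64
Garment alterations $34.31: taxable services → 0% + 0% municipal = 0% → $0.00
Watch battery replacement $8.22: taxable services → 0% + 0% municipal = 0% → $0.00
Storage bin $32.00: other taxable items → 3.75% + 0% municipal = 3.75% → $1.20
Key duplication $6.14: taxable services → 0% + 0% municipal = 0% → $0.00
Travel guide $25.39: books and periodicals → 9% + 2.75% municipal = 11.75% → $2.98
LED flashlight $19.73: other taxable items → 3.75% + 0% municipal = 3.75% → $0.74
Total tax = $1.82 + $0.64 + $1.20 + $2.98 + $0.74 = $7.38

$7.38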